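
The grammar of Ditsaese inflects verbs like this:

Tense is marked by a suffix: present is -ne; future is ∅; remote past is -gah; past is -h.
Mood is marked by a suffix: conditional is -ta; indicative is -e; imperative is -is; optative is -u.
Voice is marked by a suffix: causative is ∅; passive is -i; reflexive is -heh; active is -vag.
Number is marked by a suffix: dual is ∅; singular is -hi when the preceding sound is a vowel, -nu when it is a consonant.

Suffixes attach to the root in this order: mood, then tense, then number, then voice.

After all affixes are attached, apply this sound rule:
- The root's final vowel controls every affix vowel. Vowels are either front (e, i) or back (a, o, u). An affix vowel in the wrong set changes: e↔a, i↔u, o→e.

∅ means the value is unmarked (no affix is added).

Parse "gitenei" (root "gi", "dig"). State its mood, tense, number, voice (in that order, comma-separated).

Segment: gi-ta-ne-i.
mood: -ta → conditional.
tense: -ne → present.
number: ∅ → dual.
voice: -i → passive.

conditional, present, dual, passive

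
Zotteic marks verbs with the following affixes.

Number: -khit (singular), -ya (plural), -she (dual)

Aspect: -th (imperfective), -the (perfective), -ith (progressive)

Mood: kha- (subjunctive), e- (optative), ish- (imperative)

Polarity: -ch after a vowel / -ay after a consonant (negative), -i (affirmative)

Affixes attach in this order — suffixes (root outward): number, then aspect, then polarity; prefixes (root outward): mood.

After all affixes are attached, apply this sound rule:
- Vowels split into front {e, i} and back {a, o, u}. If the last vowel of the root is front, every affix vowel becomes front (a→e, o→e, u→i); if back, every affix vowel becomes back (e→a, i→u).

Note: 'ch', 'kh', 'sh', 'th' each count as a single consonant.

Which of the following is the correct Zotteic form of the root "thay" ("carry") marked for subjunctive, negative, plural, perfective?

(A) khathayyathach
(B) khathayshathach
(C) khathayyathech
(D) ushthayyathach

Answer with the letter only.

A

Attach number plural -ya → thayya.
Attach aspect perfective -the → thayyathe.
Attach polarity negative -ch (after vowel 'e') → thayyathech.
Attach mood subjunctive kha- → khathayyathech.
Apply vowel harmony: khathayyathech → khathayyathach.
So the correct form is khathayyathach, option (A).
(B) khathayshathach is wrong: it uses dual instead of plural for number.
(C) khathayyathech is wrong: it fails to apply the sound rule(s).
(D) ushthayyathach is wrong: it uses imperative instead of subjunctive for mood.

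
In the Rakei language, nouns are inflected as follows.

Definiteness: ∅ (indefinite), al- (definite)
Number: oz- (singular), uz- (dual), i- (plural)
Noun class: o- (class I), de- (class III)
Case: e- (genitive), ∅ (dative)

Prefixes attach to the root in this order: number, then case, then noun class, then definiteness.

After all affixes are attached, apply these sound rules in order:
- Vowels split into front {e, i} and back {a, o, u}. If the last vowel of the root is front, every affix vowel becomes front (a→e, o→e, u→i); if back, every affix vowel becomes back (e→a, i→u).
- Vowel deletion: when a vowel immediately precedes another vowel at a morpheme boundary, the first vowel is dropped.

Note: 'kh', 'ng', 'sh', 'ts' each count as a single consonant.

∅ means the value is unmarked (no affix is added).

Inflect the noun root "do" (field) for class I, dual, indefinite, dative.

uzdo

Attach number dual uz- → uzdo.
case = dative: zero marking, form stays uzdo.
Attach noun class class I o- → ouzdo.
definiteness = indefinite: zero marking, form stays ouzdo.
Vowel harmony: no change.
Apply vowel deletion: ouzdo → uzdo.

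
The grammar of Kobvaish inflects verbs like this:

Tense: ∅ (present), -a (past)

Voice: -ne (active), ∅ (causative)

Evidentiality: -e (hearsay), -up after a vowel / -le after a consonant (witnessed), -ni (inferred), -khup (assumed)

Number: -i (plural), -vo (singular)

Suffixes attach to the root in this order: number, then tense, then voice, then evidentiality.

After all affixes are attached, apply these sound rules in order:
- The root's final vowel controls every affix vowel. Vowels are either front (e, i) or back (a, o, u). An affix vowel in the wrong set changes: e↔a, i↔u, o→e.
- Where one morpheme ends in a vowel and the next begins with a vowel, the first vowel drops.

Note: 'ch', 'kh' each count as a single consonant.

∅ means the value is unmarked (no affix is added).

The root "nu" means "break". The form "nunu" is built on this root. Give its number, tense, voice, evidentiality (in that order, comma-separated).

Segment: nu-i-ni.
number: -i → plural.
tense: ∅ → present.
voice: ∅ → causative.
evidentiality: -ni → inferred.

plural, present, causative, inferred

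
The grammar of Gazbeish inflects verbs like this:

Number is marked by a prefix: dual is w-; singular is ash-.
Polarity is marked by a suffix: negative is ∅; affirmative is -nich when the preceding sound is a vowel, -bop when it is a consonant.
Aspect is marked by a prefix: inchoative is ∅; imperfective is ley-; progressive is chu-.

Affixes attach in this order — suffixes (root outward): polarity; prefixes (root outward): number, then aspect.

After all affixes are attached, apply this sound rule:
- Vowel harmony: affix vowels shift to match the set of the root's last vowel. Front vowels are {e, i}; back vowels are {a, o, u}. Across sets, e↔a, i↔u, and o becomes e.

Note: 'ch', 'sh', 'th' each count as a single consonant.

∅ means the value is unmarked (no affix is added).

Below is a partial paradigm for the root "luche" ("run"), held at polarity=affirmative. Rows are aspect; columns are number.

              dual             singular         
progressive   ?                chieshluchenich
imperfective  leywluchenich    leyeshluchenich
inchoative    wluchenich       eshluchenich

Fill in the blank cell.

chiwluchenich

Attach number dual w- → wluche.
Attach polarity affirmative -nich (after vowel 'e') → wluchenich.
Attach aspect progressive chu- → chuwluchenich.
Apply vowel harmony: chuwluchenich → chiwluchenich.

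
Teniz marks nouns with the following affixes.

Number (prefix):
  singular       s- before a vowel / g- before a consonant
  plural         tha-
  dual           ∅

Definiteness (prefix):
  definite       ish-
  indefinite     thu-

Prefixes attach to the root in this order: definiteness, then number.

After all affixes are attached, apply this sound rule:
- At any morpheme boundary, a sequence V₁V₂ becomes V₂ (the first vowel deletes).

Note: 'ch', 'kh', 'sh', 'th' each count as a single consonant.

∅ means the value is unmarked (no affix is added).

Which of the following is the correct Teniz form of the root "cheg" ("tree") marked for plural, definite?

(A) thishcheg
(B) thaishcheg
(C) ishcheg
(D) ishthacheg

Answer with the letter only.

Attach definiteness definite ish- → ishcheg.
Attach number plural tha- → thaishcheg.
Apply vowel deletion: thaishcheg → thishcheg.
So the correct form is thishcheg, option (A).
(C) ishcheg is wrong: it uses dual instead of plural for number.
(D) ishthacheg is wrong: it has the affixes in the wrong order.
(B) thaishcheg is wrong: it fails to apply the sound rule(s).

A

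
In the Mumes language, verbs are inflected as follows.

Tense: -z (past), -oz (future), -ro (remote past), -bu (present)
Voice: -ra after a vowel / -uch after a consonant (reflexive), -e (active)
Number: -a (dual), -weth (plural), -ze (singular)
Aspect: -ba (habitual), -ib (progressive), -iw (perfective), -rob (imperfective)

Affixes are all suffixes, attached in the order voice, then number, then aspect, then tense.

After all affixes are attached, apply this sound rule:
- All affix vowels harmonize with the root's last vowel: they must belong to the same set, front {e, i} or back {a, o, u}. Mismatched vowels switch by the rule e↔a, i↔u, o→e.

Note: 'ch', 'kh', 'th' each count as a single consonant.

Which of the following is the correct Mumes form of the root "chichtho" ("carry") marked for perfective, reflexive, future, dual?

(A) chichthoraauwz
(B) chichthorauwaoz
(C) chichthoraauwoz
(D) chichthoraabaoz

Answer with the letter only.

C

Attach voice reflexive -ra (after vowel 'o') → chichthora.
Attach number dual -a → chichthoraa.
Attach aspect perfective -iw → chichthoraaiw.
Attach tense future -oz → chichthoraaiwoz.
Apply vowel harmony: chichthoraaiwoz → chichthoraauwoz.
So the correct form is chichthoraauwoz, option (C).
(D) chichthoraabaoz is wrong: it uses habitual instead of perfective for aspect.
(A) chichthoraauwz is wrong: it uses past instead of future for tense.
(B) chichthorauwaoz is wrong: it has the affixes in the wrong order.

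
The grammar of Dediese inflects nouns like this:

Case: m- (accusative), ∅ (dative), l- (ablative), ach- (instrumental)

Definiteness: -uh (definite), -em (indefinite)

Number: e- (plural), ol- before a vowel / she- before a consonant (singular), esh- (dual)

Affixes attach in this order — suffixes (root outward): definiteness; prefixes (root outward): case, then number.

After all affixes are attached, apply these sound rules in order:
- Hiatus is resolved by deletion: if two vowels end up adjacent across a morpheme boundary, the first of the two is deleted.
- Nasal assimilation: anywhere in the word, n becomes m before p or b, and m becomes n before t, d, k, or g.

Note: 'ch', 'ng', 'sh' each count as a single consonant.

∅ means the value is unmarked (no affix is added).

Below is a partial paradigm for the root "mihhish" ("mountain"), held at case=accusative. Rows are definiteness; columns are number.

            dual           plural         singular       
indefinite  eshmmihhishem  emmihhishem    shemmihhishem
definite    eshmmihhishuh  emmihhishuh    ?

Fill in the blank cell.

Attach case accusative m- → mmihhish.
Attach number singular she- (before consonant 'm') → shemmihhish.
Attach definiteness definite -uh → shemmihhishuh.
Vowel deletion: no change.
Nasal assimilation: no change.

shemmihhishuh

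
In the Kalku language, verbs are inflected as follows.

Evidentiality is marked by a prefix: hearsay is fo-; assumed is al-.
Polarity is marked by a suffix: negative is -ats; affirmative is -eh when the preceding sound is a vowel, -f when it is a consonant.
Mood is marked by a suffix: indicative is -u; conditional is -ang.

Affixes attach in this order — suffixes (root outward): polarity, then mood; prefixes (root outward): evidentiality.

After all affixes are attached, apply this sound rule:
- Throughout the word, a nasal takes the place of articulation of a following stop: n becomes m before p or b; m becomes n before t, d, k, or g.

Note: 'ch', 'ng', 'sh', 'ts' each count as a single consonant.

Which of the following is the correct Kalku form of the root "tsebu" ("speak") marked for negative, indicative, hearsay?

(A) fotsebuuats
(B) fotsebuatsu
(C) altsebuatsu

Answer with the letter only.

Attach polarity negative -ats → tsebuats.
Attach evidentiality hearsay fo- → fotsebuats.
Attach mood indicative -u → fotsebuatsu.
Nasal assimilation: no change.
So the correct form is fotsebuatsu, option (B).
(A) fotsebuuats is wrong: it has the affixes in the wrong order.
(C) altsebuatsu is wrong: it uses assumed instead of hearsay for evidentiality.

B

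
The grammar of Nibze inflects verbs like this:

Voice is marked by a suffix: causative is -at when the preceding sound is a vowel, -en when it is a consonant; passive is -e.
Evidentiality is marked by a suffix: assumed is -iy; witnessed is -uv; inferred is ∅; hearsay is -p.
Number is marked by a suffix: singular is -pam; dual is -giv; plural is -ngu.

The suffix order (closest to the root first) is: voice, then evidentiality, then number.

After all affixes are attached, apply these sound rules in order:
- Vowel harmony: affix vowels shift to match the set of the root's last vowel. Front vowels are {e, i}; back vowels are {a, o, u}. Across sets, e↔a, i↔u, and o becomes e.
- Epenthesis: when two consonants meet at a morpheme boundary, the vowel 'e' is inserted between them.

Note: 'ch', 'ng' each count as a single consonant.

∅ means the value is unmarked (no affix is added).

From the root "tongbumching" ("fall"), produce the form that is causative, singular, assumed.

Attach voice causative -en (after consonant 'ng') → tongbumchingen.
Attach evidentiality assumed -iy → tongbumchingeniy.
Attach number singular -pam → tongbumchingeniypam.
Apply vowel harmony: tongbumchingeniypam → tongbumchingeniypem.
Apply epenthesis: tongbumchingeniypem → tongbumchingeniyepem.

tongbumchingeniyepem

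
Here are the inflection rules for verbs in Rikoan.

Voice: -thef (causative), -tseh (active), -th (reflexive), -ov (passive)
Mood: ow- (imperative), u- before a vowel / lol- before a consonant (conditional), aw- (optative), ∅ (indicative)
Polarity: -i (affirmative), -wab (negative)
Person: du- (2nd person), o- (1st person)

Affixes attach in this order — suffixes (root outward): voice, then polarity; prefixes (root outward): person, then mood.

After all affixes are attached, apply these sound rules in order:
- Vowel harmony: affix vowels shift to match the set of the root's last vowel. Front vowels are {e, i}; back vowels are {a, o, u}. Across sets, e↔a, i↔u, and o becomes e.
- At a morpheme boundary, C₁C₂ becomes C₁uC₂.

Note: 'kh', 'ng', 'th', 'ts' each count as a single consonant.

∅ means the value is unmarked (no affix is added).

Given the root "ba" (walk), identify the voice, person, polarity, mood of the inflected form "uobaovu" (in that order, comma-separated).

passive, 1st person, affirmative, conditional

Segment: u-o-ba-ov-i.
voice: -ov → passive.
person: o- → 1st person.
polarity: -i → affirmative.
mood: u/lol- → conditional.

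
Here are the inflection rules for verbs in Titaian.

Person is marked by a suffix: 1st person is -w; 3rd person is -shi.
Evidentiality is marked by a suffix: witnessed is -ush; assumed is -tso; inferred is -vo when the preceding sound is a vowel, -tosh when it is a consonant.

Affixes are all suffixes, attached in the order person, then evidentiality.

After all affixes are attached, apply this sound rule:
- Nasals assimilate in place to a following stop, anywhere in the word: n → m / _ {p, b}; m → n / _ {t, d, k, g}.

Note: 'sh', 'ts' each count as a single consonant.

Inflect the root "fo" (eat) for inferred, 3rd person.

foshivo

Attach person 3rd person -shi → foshi.
Attach evidentiality inferred -vo (after vowel 'i') → foshivo.
Nasal assimilation: no change.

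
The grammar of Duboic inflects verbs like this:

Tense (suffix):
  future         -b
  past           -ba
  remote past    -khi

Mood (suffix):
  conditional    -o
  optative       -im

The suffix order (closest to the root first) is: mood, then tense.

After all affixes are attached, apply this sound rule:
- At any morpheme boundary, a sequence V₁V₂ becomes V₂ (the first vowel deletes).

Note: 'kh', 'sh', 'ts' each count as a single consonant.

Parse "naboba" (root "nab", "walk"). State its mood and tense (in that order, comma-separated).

conditional, past

Segment: nab-o-ba.
mood: -o → conditional.
tense: -ba → past.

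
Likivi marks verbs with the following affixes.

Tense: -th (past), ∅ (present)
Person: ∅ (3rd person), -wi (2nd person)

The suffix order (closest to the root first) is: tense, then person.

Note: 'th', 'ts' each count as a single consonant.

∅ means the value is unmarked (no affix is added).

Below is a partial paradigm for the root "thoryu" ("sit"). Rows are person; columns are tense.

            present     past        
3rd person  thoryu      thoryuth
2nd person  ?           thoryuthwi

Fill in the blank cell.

thoryuwi

tense = present: zero marking, form stays thoryu.
Attach person 2nd person -wi → thoryuwi.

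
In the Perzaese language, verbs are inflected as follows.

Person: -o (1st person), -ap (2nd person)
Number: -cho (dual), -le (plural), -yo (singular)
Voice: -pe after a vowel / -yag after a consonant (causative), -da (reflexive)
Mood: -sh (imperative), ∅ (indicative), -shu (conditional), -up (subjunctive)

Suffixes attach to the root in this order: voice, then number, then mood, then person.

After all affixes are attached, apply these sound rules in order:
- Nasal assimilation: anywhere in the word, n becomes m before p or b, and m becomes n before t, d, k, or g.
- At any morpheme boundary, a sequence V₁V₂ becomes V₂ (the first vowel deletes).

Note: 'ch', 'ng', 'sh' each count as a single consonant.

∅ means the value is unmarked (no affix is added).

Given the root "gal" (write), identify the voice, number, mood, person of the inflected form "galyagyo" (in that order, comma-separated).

Segment: gal-yag-yo-o.
voice: -pe/yag → causative.
number: -yo → singular.
mood: ∅ → indicative.
person: -o → 1st person.

causative, singular, indicative, 1st person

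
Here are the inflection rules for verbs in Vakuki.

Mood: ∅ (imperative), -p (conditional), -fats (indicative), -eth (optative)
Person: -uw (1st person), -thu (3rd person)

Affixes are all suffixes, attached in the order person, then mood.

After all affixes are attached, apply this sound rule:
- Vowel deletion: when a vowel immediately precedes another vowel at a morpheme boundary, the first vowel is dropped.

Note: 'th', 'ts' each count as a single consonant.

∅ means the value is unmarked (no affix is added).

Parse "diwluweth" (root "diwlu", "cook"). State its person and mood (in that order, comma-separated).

Segment: diwlu-uw-eth.
person: -uw → 1st person.
mood: -eth → optative.

1st person, optative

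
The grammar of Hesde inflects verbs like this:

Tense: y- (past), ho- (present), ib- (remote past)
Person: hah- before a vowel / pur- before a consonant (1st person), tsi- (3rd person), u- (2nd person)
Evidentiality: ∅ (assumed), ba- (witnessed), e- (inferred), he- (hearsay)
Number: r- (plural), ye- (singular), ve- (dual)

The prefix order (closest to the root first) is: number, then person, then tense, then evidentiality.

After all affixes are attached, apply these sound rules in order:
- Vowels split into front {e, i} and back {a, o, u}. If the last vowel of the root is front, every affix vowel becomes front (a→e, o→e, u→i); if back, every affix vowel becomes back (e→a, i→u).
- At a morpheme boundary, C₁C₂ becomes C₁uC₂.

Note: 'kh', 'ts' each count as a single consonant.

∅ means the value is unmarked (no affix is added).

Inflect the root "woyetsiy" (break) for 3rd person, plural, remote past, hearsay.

Attach number plural r- → rwoyetsiy.
Attach person 3rd person tsi- → tsirwoyetsiy.
Attach tense remote past ib- → ibtsirwoyetsiy.
Attach evidentiality hearsay he- → heibtsirwoyetsiy.
Vowel harmony: no change.
Apply epenthesis: heibtsirwoyetsiy → heibutsiruwoyetsiy.

heibutsiruwoyetsiy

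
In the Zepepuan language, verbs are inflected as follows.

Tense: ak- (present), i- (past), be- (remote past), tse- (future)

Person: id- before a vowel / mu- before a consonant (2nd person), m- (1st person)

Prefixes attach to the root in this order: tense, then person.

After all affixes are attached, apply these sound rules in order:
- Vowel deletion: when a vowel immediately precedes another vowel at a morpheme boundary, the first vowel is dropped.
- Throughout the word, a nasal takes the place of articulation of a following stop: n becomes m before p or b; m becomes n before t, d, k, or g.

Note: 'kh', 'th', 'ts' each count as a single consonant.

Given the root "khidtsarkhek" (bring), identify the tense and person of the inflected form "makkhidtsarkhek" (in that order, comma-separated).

Segment: m-ak-khidtsarkhek.
tense: ak- → present.
person: m- → 1st person.

present, 1st person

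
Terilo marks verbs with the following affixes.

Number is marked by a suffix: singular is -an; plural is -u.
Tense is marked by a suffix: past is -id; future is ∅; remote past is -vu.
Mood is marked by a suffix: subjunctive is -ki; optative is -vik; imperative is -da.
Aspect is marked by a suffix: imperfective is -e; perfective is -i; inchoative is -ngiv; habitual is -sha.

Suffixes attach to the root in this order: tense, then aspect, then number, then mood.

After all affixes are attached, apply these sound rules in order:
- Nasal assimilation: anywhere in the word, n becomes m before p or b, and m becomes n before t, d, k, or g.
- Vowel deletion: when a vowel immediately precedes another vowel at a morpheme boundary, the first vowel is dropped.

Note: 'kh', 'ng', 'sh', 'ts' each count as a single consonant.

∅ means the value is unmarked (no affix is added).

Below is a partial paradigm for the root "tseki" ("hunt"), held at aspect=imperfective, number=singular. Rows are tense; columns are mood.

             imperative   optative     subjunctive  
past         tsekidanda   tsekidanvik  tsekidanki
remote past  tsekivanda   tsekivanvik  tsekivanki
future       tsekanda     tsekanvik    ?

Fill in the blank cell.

tense = future: zero marking, form stays tseki.
Attach aspect imperfective -e → tsekie.
Attach number singular -an → tsekiean.
Attach mood subjunctive -ki → tsekieanki.
Nasal assimilation: no change.
Apply vowel deletion: tsekieanki → tsekanki.

tsekanki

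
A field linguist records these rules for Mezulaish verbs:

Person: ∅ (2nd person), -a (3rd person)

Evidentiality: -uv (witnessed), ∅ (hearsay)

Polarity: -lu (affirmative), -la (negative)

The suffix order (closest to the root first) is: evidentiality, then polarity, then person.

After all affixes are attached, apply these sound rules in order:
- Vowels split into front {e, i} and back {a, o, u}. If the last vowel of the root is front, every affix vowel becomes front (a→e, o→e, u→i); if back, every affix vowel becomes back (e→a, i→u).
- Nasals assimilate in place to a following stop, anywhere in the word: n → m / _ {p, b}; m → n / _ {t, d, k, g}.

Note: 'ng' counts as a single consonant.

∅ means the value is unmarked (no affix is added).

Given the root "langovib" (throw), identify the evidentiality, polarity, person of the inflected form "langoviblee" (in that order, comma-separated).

Segment: langovib-la-a.
evidentiality: ∅ → hearsay.
polarity: -la → negative.
person: -a → 3rd person.

hearsay, negative, 3rd person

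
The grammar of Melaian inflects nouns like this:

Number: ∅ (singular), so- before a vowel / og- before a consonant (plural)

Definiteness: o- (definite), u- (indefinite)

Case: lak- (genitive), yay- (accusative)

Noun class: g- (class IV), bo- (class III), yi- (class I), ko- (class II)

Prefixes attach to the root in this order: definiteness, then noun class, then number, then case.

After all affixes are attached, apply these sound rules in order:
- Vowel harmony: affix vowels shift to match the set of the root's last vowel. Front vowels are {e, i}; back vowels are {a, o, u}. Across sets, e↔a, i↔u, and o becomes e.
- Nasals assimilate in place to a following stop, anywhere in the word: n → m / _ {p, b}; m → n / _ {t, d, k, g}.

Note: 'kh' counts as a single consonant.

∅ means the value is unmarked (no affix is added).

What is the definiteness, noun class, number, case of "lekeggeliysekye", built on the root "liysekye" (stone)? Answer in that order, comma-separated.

definite, class IV, plural, genitive

Segment: lak-og-g-o-liysekye.
definiteness: o- → definite.
noun class: g- → class IV.
number: so/og- → plural.
case: lak- → genitive.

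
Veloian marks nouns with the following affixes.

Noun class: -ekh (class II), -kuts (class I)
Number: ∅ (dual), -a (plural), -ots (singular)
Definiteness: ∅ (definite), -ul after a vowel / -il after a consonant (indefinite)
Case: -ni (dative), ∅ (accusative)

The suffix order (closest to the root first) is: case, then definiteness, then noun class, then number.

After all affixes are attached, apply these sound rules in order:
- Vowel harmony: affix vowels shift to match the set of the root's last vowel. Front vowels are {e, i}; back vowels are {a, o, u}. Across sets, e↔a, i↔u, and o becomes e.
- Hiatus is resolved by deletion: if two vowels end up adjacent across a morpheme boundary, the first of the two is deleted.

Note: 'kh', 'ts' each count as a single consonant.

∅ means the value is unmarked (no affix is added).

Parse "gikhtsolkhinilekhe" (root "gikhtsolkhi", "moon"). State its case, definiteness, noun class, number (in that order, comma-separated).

Segment: gikhtsolkhi-ni-ul-ekh-a.
case: -ni → dative.
definiteness: -ul/il → indefinite.
noun class: -ekh → class II.
number: -a → plural.

dative, indefinite, class II, plural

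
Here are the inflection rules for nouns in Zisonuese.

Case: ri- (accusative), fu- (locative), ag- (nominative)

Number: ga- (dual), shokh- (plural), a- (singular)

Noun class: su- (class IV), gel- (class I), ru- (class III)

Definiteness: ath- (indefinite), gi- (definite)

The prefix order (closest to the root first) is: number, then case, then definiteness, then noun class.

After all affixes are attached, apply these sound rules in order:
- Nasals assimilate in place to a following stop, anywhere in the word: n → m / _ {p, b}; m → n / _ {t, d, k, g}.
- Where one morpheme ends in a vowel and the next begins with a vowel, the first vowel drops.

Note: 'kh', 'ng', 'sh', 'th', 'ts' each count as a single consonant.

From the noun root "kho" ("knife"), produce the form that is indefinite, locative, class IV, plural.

sathfushokhkho

Attach number plural shokh- → shokhkho.
Attach case locative fu- → fushokhkho.
Attach definiteness indefinite ath- → athfushokhkho.
Attach noun class class IV su- → suathfushokhkho.
Nasal assimilation: no change.
Apply vowel deletion: suathfushokhkho → sathfushokhkho.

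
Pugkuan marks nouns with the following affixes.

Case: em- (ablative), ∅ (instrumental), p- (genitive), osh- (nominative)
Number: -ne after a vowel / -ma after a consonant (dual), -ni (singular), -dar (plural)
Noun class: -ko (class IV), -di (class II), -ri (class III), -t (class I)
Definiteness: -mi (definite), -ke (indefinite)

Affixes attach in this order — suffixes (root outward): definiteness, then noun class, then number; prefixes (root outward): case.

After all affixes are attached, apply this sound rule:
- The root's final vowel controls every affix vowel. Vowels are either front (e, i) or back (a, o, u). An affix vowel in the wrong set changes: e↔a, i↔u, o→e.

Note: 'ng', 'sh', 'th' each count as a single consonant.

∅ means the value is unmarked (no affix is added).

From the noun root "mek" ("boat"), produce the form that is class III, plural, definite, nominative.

eshmekmirider

Attach definiteness definite -mi → mekmi.
Attach case nominative osh- → oshmekmi.
Attach noun class class III -ri → oshmekmiri.
Attach number plural -dar → oshmekmiridar.
Apply vowel harmony: oshmekmiridar → eshmekmirider.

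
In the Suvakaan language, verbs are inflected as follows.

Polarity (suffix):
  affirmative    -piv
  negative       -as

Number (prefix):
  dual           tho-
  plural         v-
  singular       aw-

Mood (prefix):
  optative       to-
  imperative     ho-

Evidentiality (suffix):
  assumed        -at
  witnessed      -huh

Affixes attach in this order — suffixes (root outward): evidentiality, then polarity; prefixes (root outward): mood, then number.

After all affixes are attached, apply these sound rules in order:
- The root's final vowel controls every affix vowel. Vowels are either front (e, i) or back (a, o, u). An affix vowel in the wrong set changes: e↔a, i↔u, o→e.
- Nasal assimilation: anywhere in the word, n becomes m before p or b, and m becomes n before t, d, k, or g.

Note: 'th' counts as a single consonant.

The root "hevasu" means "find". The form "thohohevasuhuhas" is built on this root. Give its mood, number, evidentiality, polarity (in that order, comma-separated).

Segment: tho-ho-hevasu-huh-as.
mood: ho- → imperative.
number: tho- → dual.
evidentiality: -huh → witnessed.
polarity: -as → negative.

imperative, dual, witnessed, negative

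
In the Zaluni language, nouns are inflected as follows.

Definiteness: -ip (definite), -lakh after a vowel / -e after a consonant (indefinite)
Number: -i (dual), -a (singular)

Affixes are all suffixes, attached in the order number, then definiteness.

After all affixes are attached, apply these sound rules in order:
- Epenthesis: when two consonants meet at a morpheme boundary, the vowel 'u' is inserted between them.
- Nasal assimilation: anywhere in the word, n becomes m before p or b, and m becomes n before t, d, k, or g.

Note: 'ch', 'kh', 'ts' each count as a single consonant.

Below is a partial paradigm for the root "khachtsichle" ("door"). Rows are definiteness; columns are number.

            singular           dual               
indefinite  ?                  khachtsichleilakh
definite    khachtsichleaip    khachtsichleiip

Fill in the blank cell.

Attach number singular -a → khachtsichlea.
Attach definiteness indefinite -lakh (after vowel 'a') → khachtsichlealakh.
Epenthesis: no change.
Nasal assimilation: no change.

khachtsichlealakh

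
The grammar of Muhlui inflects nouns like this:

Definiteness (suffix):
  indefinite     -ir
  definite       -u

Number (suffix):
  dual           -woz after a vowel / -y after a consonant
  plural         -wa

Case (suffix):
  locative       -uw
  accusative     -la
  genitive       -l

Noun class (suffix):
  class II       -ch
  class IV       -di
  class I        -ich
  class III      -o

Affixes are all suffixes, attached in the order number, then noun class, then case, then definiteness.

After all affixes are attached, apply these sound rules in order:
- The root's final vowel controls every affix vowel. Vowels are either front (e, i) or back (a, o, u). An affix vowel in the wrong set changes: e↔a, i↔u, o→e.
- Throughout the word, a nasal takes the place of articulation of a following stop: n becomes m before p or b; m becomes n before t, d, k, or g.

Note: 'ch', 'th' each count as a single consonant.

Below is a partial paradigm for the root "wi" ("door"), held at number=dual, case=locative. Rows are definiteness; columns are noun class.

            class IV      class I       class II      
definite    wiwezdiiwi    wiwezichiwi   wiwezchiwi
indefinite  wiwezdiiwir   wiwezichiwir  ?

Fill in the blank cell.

wiwezchiwir

Attach number dual -woz (after vowel 'i') → wiwoz.
Attach noun class class II -ch → wiwozch.
Attach case locative -uw → wiwozchuw.
Attach definiteness indefinite -ir → wiwozchuwir.
Apply vowel harmony: wiwozchuwir → wiwezchiwir.
Nasal assimilation: no change.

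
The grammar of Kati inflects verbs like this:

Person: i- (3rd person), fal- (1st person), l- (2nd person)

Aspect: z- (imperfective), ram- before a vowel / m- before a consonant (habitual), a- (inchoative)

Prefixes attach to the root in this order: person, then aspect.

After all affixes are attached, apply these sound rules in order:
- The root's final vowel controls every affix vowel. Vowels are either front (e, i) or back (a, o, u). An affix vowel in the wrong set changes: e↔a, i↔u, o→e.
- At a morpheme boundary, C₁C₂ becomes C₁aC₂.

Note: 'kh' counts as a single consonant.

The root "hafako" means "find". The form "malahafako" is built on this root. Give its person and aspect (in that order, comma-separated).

2nd person, habitual

Segment: m-l-hafako.
person: l- → 2nd person.
aspect: ram/m- → habitual.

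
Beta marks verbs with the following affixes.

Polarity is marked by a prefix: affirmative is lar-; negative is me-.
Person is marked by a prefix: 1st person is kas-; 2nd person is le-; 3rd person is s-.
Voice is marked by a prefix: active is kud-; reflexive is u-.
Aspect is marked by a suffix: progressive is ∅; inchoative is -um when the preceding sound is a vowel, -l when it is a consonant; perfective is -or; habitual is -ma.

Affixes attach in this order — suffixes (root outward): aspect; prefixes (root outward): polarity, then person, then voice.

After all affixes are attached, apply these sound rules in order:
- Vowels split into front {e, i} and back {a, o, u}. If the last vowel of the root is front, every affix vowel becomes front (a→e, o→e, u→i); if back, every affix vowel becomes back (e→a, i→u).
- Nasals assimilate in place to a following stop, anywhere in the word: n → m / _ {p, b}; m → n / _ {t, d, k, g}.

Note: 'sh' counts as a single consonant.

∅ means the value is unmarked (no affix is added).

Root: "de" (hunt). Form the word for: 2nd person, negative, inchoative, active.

Attach polarity negative me- → mede.
Attach aspect inchoative -um (after vowel 'e') → medeum.
Attach person 2nd person le- → lemedeum.
Attach voice active kud- → kudlemedeum.
Apply vowel harmony: kudlemedeum → kidlemedeim.
Nasal assimilation: no change.

kidlemedeim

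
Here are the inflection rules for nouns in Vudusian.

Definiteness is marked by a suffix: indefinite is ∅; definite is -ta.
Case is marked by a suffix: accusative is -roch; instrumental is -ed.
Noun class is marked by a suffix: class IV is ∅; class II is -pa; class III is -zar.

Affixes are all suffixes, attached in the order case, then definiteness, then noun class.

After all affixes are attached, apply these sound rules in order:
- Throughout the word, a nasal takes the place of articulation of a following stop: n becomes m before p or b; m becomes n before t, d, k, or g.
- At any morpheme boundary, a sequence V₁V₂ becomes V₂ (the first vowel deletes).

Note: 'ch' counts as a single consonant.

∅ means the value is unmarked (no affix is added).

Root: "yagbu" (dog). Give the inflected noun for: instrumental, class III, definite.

Attach case instrumental -ed → yagbued.
Attach definiteness definite -ta → yagbuedta.
Attach noun class class III -zar → yagbuedtazar.
Nasal assimilation: no change.
Apply vowel deletion: yagbuedtazar → yagbedtazar.

yagbedtazar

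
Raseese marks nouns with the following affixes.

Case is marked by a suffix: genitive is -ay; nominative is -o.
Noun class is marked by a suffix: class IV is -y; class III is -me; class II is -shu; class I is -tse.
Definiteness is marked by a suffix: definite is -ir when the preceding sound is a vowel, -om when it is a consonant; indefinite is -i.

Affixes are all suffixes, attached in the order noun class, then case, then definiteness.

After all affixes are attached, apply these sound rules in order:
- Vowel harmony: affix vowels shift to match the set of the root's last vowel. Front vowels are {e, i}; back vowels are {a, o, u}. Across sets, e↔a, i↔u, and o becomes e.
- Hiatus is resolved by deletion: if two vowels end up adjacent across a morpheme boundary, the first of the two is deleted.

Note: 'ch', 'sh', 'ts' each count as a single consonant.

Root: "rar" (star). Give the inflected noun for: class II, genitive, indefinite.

rarshayu

Attach noun class class II -shu → rarshu.
Attach case genitive -ay → rarshuay.
Attach definiteness indefinite -i → rarshuayi.
Apply vowel harmony: rarshuayi → rarshuayu.
Apply vowel deletion: rarshuayu → rarshayu.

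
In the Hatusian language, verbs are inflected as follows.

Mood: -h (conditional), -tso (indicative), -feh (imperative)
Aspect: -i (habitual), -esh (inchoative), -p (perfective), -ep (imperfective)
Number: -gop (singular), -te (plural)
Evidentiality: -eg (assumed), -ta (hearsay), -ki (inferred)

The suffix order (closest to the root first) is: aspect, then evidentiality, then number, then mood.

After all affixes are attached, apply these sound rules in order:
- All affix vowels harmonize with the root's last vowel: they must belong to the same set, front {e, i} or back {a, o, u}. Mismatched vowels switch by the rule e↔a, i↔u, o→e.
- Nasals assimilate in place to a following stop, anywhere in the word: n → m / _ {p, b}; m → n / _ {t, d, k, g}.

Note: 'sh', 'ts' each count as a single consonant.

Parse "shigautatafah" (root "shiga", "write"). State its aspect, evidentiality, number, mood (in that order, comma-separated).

Segment: shiga-i-ta-te-feh.
aspect: -i → habitual.
evidentiality: -ta → hearsay.
number: -te → plural.
mood: -feh → imperative.

habitual, hearsay, plural, imperative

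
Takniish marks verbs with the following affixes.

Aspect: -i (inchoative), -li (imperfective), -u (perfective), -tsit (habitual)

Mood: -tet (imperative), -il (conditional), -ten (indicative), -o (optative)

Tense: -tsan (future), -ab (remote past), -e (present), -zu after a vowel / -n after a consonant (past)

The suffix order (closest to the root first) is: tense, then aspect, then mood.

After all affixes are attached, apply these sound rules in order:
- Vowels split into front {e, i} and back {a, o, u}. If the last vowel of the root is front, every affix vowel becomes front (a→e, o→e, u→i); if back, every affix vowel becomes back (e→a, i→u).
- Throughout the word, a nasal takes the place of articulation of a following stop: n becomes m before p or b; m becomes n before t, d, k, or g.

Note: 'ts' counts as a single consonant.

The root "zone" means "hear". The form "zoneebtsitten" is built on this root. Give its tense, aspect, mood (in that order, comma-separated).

remote past, habitual, indicative

Segment: zone-ab-tsit-ten.
tense: -ab → remote past.
aspect: -tsit → habitual.
mood: -ten → indicative.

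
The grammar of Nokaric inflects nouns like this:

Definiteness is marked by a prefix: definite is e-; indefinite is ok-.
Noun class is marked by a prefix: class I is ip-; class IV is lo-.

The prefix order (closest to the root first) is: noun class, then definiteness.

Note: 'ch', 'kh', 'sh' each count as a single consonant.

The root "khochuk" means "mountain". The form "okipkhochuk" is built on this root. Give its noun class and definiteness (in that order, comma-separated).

class I, indefinite

Segment: ok-ip-khochuk.
noun class: ip- → class I.
definiteness: ok- → indefinite.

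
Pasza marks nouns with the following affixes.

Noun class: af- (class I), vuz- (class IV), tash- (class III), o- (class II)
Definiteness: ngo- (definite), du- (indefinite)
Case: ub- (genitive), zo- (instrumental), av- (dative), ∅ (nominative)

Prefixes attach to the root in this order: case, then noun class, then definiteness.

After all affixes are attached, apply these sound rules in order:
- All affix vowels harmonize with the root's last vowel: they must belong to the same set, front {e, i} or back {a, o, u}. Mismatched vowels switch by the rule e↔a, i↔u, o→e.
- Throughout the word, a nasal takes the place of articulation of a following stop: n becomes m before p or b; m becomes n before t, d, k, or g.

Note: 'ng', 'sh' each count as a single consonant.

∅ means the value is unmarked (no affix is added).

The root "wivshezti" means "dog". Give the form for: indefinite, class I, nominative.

diefwivshezti

case = nominative: zero marking, form stays wivshezti.
Attach noun class class I af- → afwivshezti.
Attach definiteness indefinite du- → duafwivshezti.
Apply vowel harmony: duafwivshezti → diefwivshezti.
Nasal assimilation: no change.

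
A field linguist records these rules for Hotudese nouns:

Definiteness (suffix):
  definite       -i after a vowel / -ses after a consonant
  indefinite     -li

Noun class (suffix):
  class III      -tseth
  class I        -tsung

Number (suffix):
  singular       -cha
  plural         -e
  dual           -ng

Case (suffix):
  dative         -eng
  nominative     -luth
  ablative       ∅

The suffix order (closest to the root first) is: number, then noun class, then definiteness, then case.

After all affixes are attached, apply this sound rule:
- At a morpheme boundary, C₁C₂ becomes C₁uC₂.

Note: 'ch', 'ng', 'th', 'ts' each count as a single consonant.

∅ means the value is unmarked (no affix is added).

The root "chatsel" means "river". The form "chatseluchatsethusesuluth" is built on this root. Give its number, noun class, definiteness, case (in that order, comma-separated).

Segment: chatsel-cha-tseth-ses-luth.
number: -cha → singular.
noun class: -tseth → class III.
definiteness: -i/ses → definite.
case: -luth → nominative.

singular, class III, definite, nominative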